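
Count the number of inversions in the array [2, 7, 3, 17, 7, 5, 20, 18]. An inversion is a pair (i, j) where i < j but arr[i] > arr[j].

Finding inversions in [2, 7, 3, 17, 7, 5, 20, 18]:

(1, 2): arr[1]=7 > arr[2]=3
(1, 5): arr[1]=7 > arr[5]=5
(3, 4): arr[3]=17 > arr[4]=7
(3, 5): arr[3]=17 > arr[5]=5
(4, 5): arr[4]=7 > arr[5]=5
(6, 7): arr[6]=20 > arr[7]=18

Total inversions: 6

The array has 6 inversion(s): (1,2), (1,5), (3,4), (3,5), (4,5), (6,7). Each pair (i,j) satisfies i < j and arr[i] > arr[j].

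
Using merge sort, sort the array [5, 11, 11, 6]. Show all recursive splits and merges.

Merge sort trace:

Split: [5, 11, 11, 6] -> [5, 11] and [11, 6]
  Split: [5, 11] -> [5] and [11]
  Merge: [5] + [11] -> [5, 11]
  Split: [11, 6] -> [11] and [6]
  Merge: [11] + [6] -> [6, 11]
Merge: [5, 11] + [6, 11] -> [5, 6, 11, 11]

Final sorted array: [5, 6, 11, 11]

The merge sort proceeds by recursively splitting the array and merging sorted halves.
After all merges, the sorted array is [5, 6, 11, 11].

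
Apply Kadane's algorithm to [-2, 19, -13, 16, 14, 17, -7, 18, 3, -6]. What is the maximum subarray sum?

Using Kadane's algorithm on [-2, 19, -13, 16, 14, 17, -7, 18, 3, -6]:

Scanning through the array:
Position 1 (value 19): max_ending_here = 19, max_so_far = 19
Position 2 (value -13): max_ending_here = 6, max_so_far = 19
Position 3 (value 16): max_ending_here = 22, max_so_far = 22
Position 4 (value 14): max_ending_here = 36, max_so_far = 36
Position 5 (value 17): max_ending_here = 53, max_so_far = 53
Position 6 (value -7): max_ending_here = 46, max_so_far = 53
Position 7 (value 18): max_ending_here = 64, max_so_far = 64
Position 8 (value 3): max_ending_here = 67, max_so_far = 67
Position 9 (value -6): max_ending_here = 61, max_so_far = 67

Maximum subarray: [19, -13, 16, 14, 17, -7, 18, 3]
Maximum sum: 67

The maximum subarray is [19, -13, 16, 14, 17, -7, 18, 3] with sum 67. This subarray runs from index 1 to index 8.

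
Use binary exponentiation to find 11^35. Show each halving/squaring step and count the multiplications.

Computing 11^35 by squaring (build up from 11^1; each line after the first costs one multiplication):

11^1 = 11
11^2 = (11^1)^2 = 11^2 = 121
11^4 = (11^2)^2 = 121^2 = 14641
11^8 = (11^4)^2 = 14641^2 = 214358881
11^16 = (11^8)^2 = 214358881^2 = 45949729863572161
11^17 = 11 * 11^16 = 11 * 45949729863572161 = 505447028499293771
11^34 = (11^17)^2 = 505447028499293771^2 = 255476698618765889551019445759400441
11^35 = 11 * 11^34 = 11 * 255476698618765889551019445759400441 = 2810243684806424785061213903353404851

Result: 2810243684806424785061213903353404851
Multiplications needed: 7 (7 lines after 11^1)

11^35 = 2810243684806424785061213903353404851. Using exponentiation by squaring, this requires 7 multiplications. The key idea: if the exponent is even, square the half-power; if odd, multiply by the base once.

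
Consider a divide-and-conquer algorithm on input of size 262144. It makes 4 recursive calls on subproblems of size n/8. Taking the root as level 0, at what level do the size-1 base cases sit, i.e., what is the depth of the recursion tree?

For divide and conquer with division factor 8:

Problem sizes at each level:
Level 0: 262144
Level 1: 32768
Level 2: 4096
Level 3: 512
Level 4: 64
Level 5: 8
Level 6: 1

The root is level 0 and the size-1 base case is level 6 (the tree spans levels 0 through 6, i.e. 7 levels counting the root), so the depth is the number of divisions: log_8(262144) = 6

The recursion tree depth is log_8(262144) = 6. At each level, the problem size is divided by 8, so it takes 6 divisions to reduce to a base case of size 1. The algorithm makes 4 recursive calls at each level.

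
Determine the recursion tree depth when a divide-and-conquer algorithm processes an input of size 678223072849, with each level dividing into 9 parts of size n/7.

For divide and conquer with division factor 7:

Problem sizes at each level:
Level 0: 678223072849
Level 1: 96889010407
Level 2: 13841287201
Level 3: 1977326743
Level 4: 282475249
Level 5: 40353607
Level 6: 5764801
Level 7: 823543
Level 8: 117649
Level 9: 16807
Level 10: 2401
Level 11: 343
Level 12: 49
Level 13: 7
Level 14: 1

The root is level 0 and the size-1 base case is level 14 (the tree spans levels 0 through 14, i.e. 15 levels counting the root), so the depth is the number of divisions: log_7(678223072849) = 14

The recursion tree depth is log_7(678223072849) = 14. At each level, the problem size is divided by 7, so it takes 14 divisions to reduce to a base case of size 1. The algorithm makes 9 recursive calls at each level.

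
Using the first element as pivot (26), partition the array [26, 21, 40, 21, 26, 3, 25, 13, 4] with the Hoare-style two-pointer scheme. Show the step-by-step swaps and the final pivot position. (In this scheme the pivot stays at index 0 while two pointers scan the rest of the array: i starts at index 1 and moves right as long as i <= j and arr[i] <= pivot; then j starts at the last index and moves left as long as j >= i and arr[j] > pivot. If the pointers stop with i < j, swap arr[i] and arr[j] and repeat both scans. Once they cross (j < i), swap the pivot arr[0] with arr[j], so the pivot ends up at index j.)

Hoare-style two-pointer partition with pivot = 26:

Initial array: [26, 21, 40, 21, 26, 3, 25, 13, 4]

Pointers start at i = 1, j = 8.
i stops at index 2 (arr[2]=40 > 26), j stops at index 8 (arr[8]=4 <= 26): swap arr[2] and arr[8], array becomes [26, 21, 4, 21, 26, 3, 25, 13, 40]
i ends at 8, j ends at 7: the pointers have crossed (j < i), so scanning stops.

Swap pivot arr[0] with arr[7] to place pivot at position 7: [13, 21, 4, 21, 26, 3, 25, 26, 40]
Pivot position: 7

After partitioning with pivot 26, the array becomes [13, 21, 4, 21, 26, 3, 25, 26, 40]. The pivot is placed at index 7. All elements to the left of the pivot are <= 26, and all elements to the right are > 26.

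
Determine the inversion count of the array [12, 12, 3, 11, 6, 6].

Finding inversions in [12, 12, 3, 11, 6, 6]:

(0, 2): arr[0]=12 > arr[2]=3
(0, 3): arr[0]=12 > arr[3]=11
(0, 4): arr[0]=12 > arr[4]=6
(0, 5): arr[0]=12 > arr[5]=6
(1, 2): arr[1]=12 > arr[2]=3
(1, 3): arr[1]=12 > arr[3]=11
(1, 4): arr[1]=12 > arr[4]=6
(1, 5): arr[1]=12 > arr[5]=6
(3, 4): arr[3]=11 > arr[4]=6
(3, 5): arr[3]=11 > arr[5]=6

Total inversions: 10

The array has 10 inversion(s): (0,2), (0,3), (0,4), (0,5), (1,2), (1,3), (1,4), (1,5), (3,4), (3,5). Each pair (i,j) satisfies i < j and arr[i] > arr[j].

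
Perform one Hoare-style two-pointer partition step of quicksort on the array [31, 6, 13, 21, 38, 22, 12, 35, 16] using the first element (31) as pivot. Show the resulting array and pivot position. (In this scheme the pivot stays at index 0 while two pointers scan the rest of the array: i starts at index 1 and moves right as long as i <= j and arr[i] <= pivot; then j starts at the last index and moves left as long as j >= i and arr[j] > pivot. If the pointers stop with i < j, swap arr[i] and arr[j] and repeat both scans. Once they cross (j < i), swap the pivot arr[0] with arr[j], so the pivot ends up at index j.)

Hoare-style two-pointer partition with pivot = 31:

Initial array: [31, 6, 13, 21, 38, 22, 12, 35, 16]

Pointers start at i = 1, j = 8.
i stops at index 4 (arr[4]=38 > 31), j stops at index 8 (arr[8]=16 <= 31): swap arr[4] and arr[8], array becomes [31, 6, 13, 21, 16, 22, 12, 35, 38]
i ends at 7, j ends at 6: the pointers have crossed (j < i), so scanning stops.

Swap pivot arr[0] with arr[6] to place pivot at position 6: [12, 6, 13, 21, 16, 22, 31, 35, 38]
Pivot position: 6

After partitioning with pivot 31, the array becomes [12, 6, 13, 21, 16, 22, 31, 35, 38]. The pivot is placed at index 6. All elements to the left of the pivot are <= 31, and all elements to the right are > 31.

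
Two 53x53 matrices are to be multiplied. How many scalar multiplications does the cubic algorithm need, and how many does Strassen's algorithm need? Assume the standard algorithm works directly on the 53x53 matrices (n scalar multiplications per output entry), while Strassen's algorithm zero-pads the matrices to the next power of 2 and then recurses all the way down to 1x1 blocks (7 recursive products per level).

Matrix multiplication for 53x53 matrices:

Strassen's algorithm requires power-of-2 dimensions. Pad 53x53 to 64x64 (next power of 2).

Standard algorithm: 53^3 = 148877 multiplications
Strassen's algorithm: 7^(log2(64)) = 7^6 = 117649 multiplications
Savings: 148877 - 117649 = 31228 multiplications

Standard: 148877 multiplications (53^3). Strassen: 117649 multiplications (7^6, after padding to 64x64). Strassen reduces 8 recursive multiplications to 7 at each level.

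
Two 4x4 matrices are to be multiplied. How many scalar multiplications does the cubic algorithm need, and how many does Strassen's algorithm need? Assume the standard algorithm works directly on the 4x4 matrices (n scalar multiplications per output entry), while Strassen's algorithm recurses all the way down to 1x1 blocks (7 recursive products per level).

Matrix multiplication for 4x4 matrices:

Standard algorithm: 4^3 = 64 multiplications
Strassen's algorithm: 7^(log2(4)) = 7^2 = 49 multiplications
Savings: 64 - 49 = 15 multiplications

Standard: 64 multiplications (4^3). Strassen: 49 multiplications (7^2). Strassen reduces 8 recursive multiplications to 7 at each level.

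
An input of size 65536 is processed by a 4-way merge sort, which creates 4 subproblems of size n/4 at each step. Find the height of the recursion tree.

For divide and conquer with division factor 4:

Problem sizes at each level:
Level 0: 65536
Level 1: 16384
Level 2: 4096
Level 3: 1024
Level 4: 256
Level 5: 64
Level 6: 16
Level 7: 4
Level 8: 1

The root is level 0 and the size-1 base case is level 8 (the tree spans levels 0 through 8, i.e. 9 levels counting the root), so the depth is the number of divisions: log_4(65536) = 8

The recursion tree depth is log_4(65536) = 8. At each level, the problem size is divided by 4, so it takes 8 divisions to reduce to a base case of size 1. The algorithm makes 4 recursive calls at each level.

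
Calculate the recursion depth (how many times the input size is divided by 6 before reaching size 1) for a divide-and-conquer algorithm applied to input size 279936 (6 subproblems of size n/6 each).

For divide and conquer with division factor 6:

Problem sizes at each level:
Level 0: 279936
Level 1: 46656
Level 2: 7776
Level 3: 1296
Level 4: 216
Level 5: 36
Level 6: 6
Level 7: 1

The root is level 0 and the size-1 base case is level 7 (the tree spans levels 0 through 7, i.e. 8 levels counting the root), so the depth is the number of divisions: log_6(279936) = 7

The recursion tree depth is log_6(279936) = 7. At each level, the problem size is divided by 6, so it takes 7 divisions to reduce to a base case of size 1. The algorithm makes 6 recursive calls at each level.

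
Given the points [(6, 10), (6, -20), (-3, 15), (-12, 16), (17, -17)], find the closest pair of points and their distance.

Computing all pairwise distances among 5 points:

d((6, 10), (6, -20)) = 30.0
d((6, 10), (-3, 15)) = 10.2956
d((6, 10), (-12, 16)) = 18.9737
d((6, 10), (17, -17)) = 29.1548
d((6, -20), (-3, 15)) = 36.1386
d((6, -20), (-12, 16)) = 40.2492
d((6, -20), (17, -17)) = 11.4018
d((-3, 15), (-12, 16)) = 9.0554 <-- minimum
d((-3, 15), (17, -17)) = 37.7359
d((-12, 16), (17, -17)) = 43.9318

Closest pair: (-3, 15) and (-12, 16) with distance 9.0554

The closest pair is (-3, 15) and (-12, 16) with Euclidean distance 9.0554. For 5 points, brute-force pairwise comparison is shown above. For large n, the divide-and-conquer algorithm (sort by x, recurse on halves, check the dividing strip) achieves O(n log n).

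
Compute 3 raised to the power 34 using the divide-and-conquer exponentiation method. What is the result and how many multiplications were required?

Computing 3^34 by squaring (build up from 3^1; each line after the first costs one multiplication):

3^1 = 3
3^2 = (3^1)^2 = 3^2 = 9
3^4 = (3^2)^2 = 9^2 = 81
3^8 = (3^4)^2 = 81^2 = 6561
3^16 = (3^8)^2 = 6561^2 = 43046721
3^17 = 3 * 3^16 = 3 * 43046721 = 129140163
3^34 = (3^17)^2 = 129140163^2 = 16677181699666569

Result: 16677181699666569
Multiplications needed: 6 (6 lines after 3^1)

3^34 = 16677181699666569. Using exponentiation by squaring, this requires 6 multiplications. The key idea: if the exponent is even, square the half-power; if odd, multiply by the base once.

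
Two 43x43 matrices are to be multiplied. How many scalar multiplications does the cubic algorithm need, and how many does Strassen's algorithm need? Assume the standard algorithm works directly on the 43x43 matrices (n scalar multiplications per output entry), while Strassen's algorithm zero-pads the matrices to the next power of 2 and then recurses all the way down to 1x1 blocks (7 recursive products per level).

Matrix multiplication for 43x43 matrices:

Strassen's algorithm requires power-of-2 dimensions. Pad 43x43 to 64x64 (next power of 2).

Standard algorithm: 43^3 = 79507 multiplications
Strassen's algorithm: 7^(log2(64)) = 7^6 = 117649 multiplications
Difference: 79507 - 117649 = -38142 (Strassen uses MORE here due to padding overhead — for small or just-over-power-of-2 n, padding can outweigh the per-level savings)

Standard: 79507 multiplications (43^3). Strassen: 117649 multiplications (7^6, after padding to 64x64). Strassen reduces 8 recursive multiplications to 7 at each level.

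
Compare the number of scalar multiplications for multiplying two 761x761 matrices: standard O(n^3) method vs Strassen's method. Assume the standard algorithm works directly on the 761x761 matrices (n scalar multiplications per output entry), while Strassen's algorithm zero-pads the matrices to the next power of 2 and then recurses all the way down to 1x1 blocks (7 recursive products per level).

Matrix multiplication for 761x761 matrices:

Strassen's algorithm requires power-of-2 dimensions. Pad 761x761 to 1024x1024 (next power of 2).

Standard algorithm: 761^3 = 440711081 multiplications
Strassen's algorithm: 7^(log2(1024)) = 7^10 = 282475249 multiplications
Savings: 440711081 - 282475249 = 158235832 multiplications

Standard: 440711081 multiplications (761^3). Strassen: 282475249 multiplications (7^10, after padding to 1024x1024). Strassen reduces 8 recursive multiplications to 7 at each level.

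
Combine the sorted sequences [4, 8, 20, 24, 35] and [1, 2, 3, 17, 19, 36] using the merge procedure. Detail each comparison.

Merging process:

Compare 4 vs 1: take 1 from right. Merged: [1]
Compare 4 vs 2: take 2 from right. Merged: [1, 2]
Compare 4 vs 3: take 3 from right. Merged: [1, 2, 3]
Compare 4 vs 17: take 4 from left. Merged: [1, 2, 3, 4]
Compare 8 vs 17: take 8 from left. Merged: [1, 2, 3, 4, 8]
Compare 20 vs 17: take 17 from right. Merged: [1, 2, 3, 4, 8, 17]
Compare 20 vs 19: take 19 from right. Merged: [1, 2, 3, 4, 8, 17, 19]
Compare 20 vs 36: take 20 from left. Merged: [1, 2, 3, 4, 8, 17, 19, 20]
Compare 24 vs 36: take 24 from left. Merged: [1, 2, 3, 4, 8, 17, 19, 20, 24]
Compare 35 vs 36: take 35 from left. Merged: [1, 2, 3, 4, 8, 17, 19, 20, 24, 35]
Append remaining from right: [36]. Merged: [1, 2, 3, 4, 8, 17, 19, 20, 24, 35, 36]

Final merged array: [1, 2, 3, 4, 8, 17, 19, 20, 24, 35, 36]
Total comparisons: 10

The merged array is [1, 2, 3, 4, 8, 17, 19, 20, 24, 35, 36], requiring 10 comparisons. The merge step runs in O(n) time where n is the total number of elements.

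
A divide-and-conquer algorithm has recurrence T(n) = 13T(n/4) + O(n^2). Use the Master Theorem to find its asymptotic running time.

Master Theorem for T(n) = 13T(n/4) + O(n^2):

a = 13, b = 4, c = 2
log_b(a) = log_4(13) = 1.8502

Case 3: c = 2 > log_4(13) = 1.8502
T(n) = O(n^2) = O(n^2)

For T(n) = 13T(n/4) + O(n^2): log_4(13) = 1.8502. This is Case 3 of the Master Theorem (c > log_b(a), work dominated by root), giving O(n^2).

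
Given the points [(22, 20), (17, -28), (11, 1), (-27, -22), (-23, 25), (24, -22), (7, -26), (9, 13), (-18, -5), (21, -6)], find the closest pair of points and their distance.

Computing all pairwise distances among 10 points:

d((22, 20), (17, -28)) = 48.2597
d((22, 20), (11, 1)) = 21.9545
d((22, 20), (-27, -22)) = 64.5368
d((22, 20), (-23, 25)) = 45.2769
d((22, 20), (24, -22)) = 42.0476
d((22, 20), (7, -26)) = 48.3839
d((22, 20), (9, 13)) = 14.7648
d((22, 20), (-18, -5)) = 47.1699
d((22, 20), (21, -6)) = 26.0192
d((17, -28), (11, 1)) = 29.6142
d((17, -28), (-27, -22)) = 44.4072
d((17, -28), (-23, 25)) = 66.4003
d((17, -28), (24, -22)) = 9.2195 <-- minimum
d((17, -28), (7, -26)) = 10.198
d((17, -28), (9, 13)) = 41.7732
d((17, -28), (-18, -5)) = 41.8808
d((17, -28), (21, -6)) = 22.3607
d((11, 1), (-27, -22)) = 44.4185
d((11, 1), (-23, 25)) = 41.6173
d((11, 1), (24, -22)) = 26.4197
d((11, 1), (7, -26)) = 27.2947
d((11, 1), (9, 13)) = 12.1655
d((11, 1), (-18, -5)) = 29.6142
d((11, 1), (21, -6)) = 12.2066
d((-27, -22), (-23, 25)) = 47.1699
d((-27, -22), (24, -22)) = 51.0
d((-27, -22), (7, -26)) = 34.2345
d((-27, -22), (9, 13)) = 50.2096
d((-27, -22), (-18, -5)) = 19.2354
d((-27, -22), (21, -6)) = 50.5964
d((-23, 25), (24, -22)) = 66.468
d((-23, 25), (7, -26)) = 59.1692
d((-23, 25), (9, 13)) = 34.176
d((-23, 25), (-18, -5)) = 30.4138
d((-23, 25), (21, -6)) = 53.8238
d((24, -22), (7, -26)) = 17.4642
d((24, -22), (9, 13)) = 38.0789
d((24, -22), (-18, -5)) = 45.31
d((24, -22), (21, -6)) = 16.2788
d((7, -26), (9, 13)) = 39.0512
d((7, -26), (-18, -5)) = 32.6497
d((7, -26), (21, -6)) = 24.4131
d((9, 13), (-18, -5)) = 32.45
d((9, 13), (21, -6)) = 22.4722
d((-18, -5), (21, -6)) = 39.0128

Closest pair: (17, -28) and (24, -22) with distance 9.2195

The closest pair is (17, -28) and (24, -22) with Euclidean distance 9.2195. For 10 points, brute-force pairwise comparison is shown above. For large n, the divide-and-conquer algorithm (sort by x, recurse on halves, check the dividing strip) achieves O(n log n).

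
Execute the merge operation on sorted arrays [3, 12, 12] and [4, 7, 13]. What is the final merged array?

Merging process:

Compare 3 vs 4: take 3 from left. Merged: [3]
Compare 12 vs 4: take 4 from right. Merged: [3, 4]
Compare 12 vs 7: take 7 from right. Merged: [3, 4, 7]
Compare 12 vs 13: take 12 from left. Merged: [3, 4, 7, 12]
Compare 12 vs 13: take 12 from left. Merged: [3, 4, 7, 12, 12]
Append remaining from right: [13]. Merged: [3, 4, 7, 12, 12, 13]

Final merged array: [3, 4, 7, 12, 12, 13]
Total comparisons: 5

The merged array is [3, 4, 7, 12, 12, 13], requiring 5 comparisons. The merge step runs in O(n) time where n is the total number of elements.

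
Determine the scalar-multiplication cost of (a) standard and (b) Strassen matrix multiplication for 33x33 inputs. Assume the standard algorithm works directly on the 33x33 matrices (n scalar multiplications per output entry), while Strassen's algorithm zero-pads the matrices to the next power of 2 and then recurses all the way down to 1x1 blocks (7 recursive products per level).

Matrix multiplication for 33x33 matrices:

Strassen's algorithm requires power-of-2 dimensions. Pad 33x33 to 64x64 (next power of 2).

Standard algorithm: 33^3 = 35937 multiplications
Strassen's algorithm: 7^(log2(64)) = 7^6 = 117649 multiplications
Difference: 35937 - 117649 = -81712 (Strassen uses MORE here due to padding overhead — for small or just-over-power-of-2 n, padding can outweigh the per-level savings)

Standard: 35937 multiplications (33^3). Strassen: 117649 multiplications (7^6, after padding to 64x64). Strassen reduces 8 recursive multiplications to 7 at each level.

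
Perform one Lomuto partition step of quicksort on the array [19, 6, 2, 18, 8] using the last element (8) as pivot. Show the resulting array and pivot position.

Lomuto partition with pivot = 8:

Initial array: [19, 6, 2, 18, 8]

arr[0]=19 > 8: no swap
arr[1]=6 <= 8: swap with position 0, array becomes [6, 19, 2, 18, 8]
arr[2]=2 <= 8: swap with position 1, array becomes [6, 2, 19, 18, 8]
arr[3]=18 > 8: no swap

Place pivot at position 2: [6, 2, 8, 18, 19]
Pivot position: 2

After partitioning with pivot 8, the array becomes [6, 2, 8, 18, 19]. The pivot is placed at index 2. All elements to the left of the pivot are <= 8, and all elements to the right are > 8.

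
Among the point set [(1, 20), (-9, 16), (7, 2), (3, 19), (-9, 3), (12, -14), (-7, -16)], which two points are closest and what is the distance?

Computing all pairwise distances among 7 points:

d((1, 20), (-9, 16)) = 10.7703
d((1, 20), (7, 2)) = 18.9737
d((1, 20), (3, 19)) = 2.2361 <-- minimum
d((1, 20), (-9, 3)) = 19.7231
d((1, 20), (12, -14)) = 35.7351
d((1, 20), (-7, -16)) = 36.8782
d((-9, 16), (7, 2)) = 21.2603
d((-9, 16), (3, 19)) = 12.3693
d((-9, 16), (-9, 3)) = 13.0
d((-9, 16), (12, -14)) = 36.6197
d((-9, 16), (-7, -16)) = 32.0624
d((7, 2), (3, 19)) = 17.4642
d((7, 2), (-9, 3)) = 16.0312
d((7, 2), (12, -14)) = 16.7631
d((7, 2), (-7, -16)) = 22.8035
d((3, 19), (-9, 3)) = 20.0
d((3, 19), (12, -14)) = 34.2053
d((3, 19), (-7, -16)) = 36.4005
d((-9, 3), (12, -14)) = 27.0185
d((-9, 3), (-7, -16)) = 19.105
d((12, -14), (-7, -16)) = 19.105

Closest pair: (1, 20) and (3, 19) with distance 2.2361

The closest pair is (1, 20) and (3, 19) with Euclidean distance 2.2361. For 7 points, brute-force pairwise comparison is shown above. For large n, the divide-and-conquer algorithm (sort by x, recurse on halves, check the dividing strip) achieves O(n log n).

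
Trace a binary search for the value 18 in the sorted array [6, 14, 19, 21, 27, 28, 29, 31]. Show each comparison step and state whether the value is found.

Binary search for 18 in [6, 14, 19, 21, 27, 28, 29, 31]:

lo=0, hi=7, mid=3, arr[mid]=21 -> 21 > 18, search left half
lo=0, hi=2, mid=1, arr[mid]=14 -> 14 < 18, search right half
lo=2, hi=2, mid=2, arr[mid]=19 -> 19 > 18, search left half
lo=2 > hi=1, target 18 not found

Binary search determines that 18 is not in the array after 3 comparisons. The search space was exhausted without finding the target.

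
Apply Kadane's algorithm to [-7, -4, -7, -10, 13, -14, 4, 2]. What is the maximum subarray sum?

Using Kadane's algorithm on [-7, -4, -7, -10, 13, -14, 4, 2]:

Scanning through the array:
Position 1 (value -4): max_ending_here = -4, max_so_far = -4
Position 2 (value -7): max_ending_here = -7, max_so_far = -4
Position 3 (value -10): max_ending_here = -10, max_so_far = -4
Position 4 (value 13): max_ending_here = 13, max_so_far = 13
Position 5 (value -14): max_ending_here = -1, max_so_far = 13
Position 6 (value 4): max_ending_here = 4, max_so_far = 13
Position 7 (value 2): max_ending_here = 6, max_so_far = 13

Maximum subarray: [13]
Maximum sum: 13

The maximum subarray is [13] with sum 13. This subarray runs from index 4 to index 4.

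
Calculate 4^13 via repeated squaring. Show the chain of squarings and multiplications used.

Computing 4^13 by squaring (build up from 4^1; each line after the first costs one multiplication):

4^1 = 4
4^2 = (4^1)^2 = 4^2 = 16
4^3 = 4 * 4^2 = 4 * 16 = 64
4^6 = (4^3)^2 = 64^2 = 4096
4^12 = (4^6)^2 = 4096^2 = 16777216
4^13 = 4 * 4^12 = 4 * 16777216 = 67108864

Result: 67108864
Multiplications needed: 5 (5 lines after 4^1)

4^13 = 67108864. Using exponentiation by squaring, this requires 5 multiplications. The key idea: if the exponent is even, square the half-power; if odd, multiply by the base once.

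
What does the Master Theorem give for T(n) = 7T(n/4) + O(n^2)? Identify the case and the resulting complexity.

Master Theorem for T(n) = 7T(n/4) + O(n^2):

a = 7, b = 4, c = 2
log_b(a) = log_4(7) = 1.4037

Case 3: c = 2 > log_4(7) = 1.4037
T(n) = O(n^2) = O(n^2)

For T(n) = 7T(n/4) + O(n^2): log_4(7) = 1.4037. This is Case 3 of the Master Theorem (c > log_b(a), work dominated by root), giving O(n^2).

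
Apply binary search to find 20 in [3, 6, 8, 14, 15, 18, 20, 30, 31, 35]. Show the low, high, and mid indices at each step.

Binary search for 20 in [3, 6, 8, 14, 15, 18, 20, 30, 31, 35]:

lo=0, hi=9, mid=4, arr[mid]=15 -> 15 < 20, search right half
lo=5, hi=9, mid=7, arr[mid]=30 -> 30 > 20, search left half
lo=5, hi=6, mid=5, arr[mid]=18 -> 18 < 20, search right half
lo=6, hi=6, mid=6, arr[mid]=20 -> Found target at index 6!

Binary search finds 20 at index 6 after 4 comparisons. The search repeatedly halves the search space by comparing with the middle element.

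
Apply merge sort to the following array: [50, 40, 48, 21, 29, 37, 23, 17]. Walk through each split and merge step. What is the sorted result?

Merge sort trace:

Split: [50, 40, 48, 21, 29, 37, 23, 17] -> [50, 40, 48, 21] and [29, 37, 23, 17]
  Split: [50, 40, 48, 21] -> [50, 40] and [48, 21]
    Split: [50, 40] -> [50] and [40]
    Merge: [50] + [40] -> [40, 50]
    Split: [48, 21] -> [48] and [21]
    Merge: [48] + [21] -> [21, 48]
  Merge: [40, 50] + [21, 48] -> [21, 40, 48, 50]
  Split: [29, 37, 23, 17] -> [29, 37] and [23, 17]
    Split: [29, 37] -> [29] and [37]
    Merge: [29] + [37] -> [29, 37]
    Split: [23, 17] -> [23] and [17]
    Merge: [23] + [17] -> [17, 23]
  Merge: [29, 37] + [17, 23] -> [17, 23, 29, 37]
Merge: [21, 40, 48, 50] + [17, 23, 29, 37] -> [17, 21, 23, 29, 37, 40, 48, 50]

Final sorted array: [17, 21, 23, 29, 37, 40, 48, 50]

The merge sort proceeds by recursively splitting the array and merging sorted halves.
After all merges, the sorted array is [17, 21, 23, 29, 37, 40, 48, 50].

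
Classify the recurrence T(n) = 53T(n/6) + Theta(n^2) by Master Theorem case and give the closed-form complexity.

Master Theorem for T(n) = 53T(n/6) + O(n^2):

a = 53, b = 6, c = 2
log_b(a) = log_6(53) = 2.2159

Case 1: c = 2 < log_6(53) = 2.2159
T(n) = O(n^(log_6 53))

For T(n) = 53T(n/6) + O(n^2): log_6(53) = 2.2159. This is Case 1 of the Master Theorem (c < log_b(a), work dominated by leaves), giving O(n^(log_6 53)).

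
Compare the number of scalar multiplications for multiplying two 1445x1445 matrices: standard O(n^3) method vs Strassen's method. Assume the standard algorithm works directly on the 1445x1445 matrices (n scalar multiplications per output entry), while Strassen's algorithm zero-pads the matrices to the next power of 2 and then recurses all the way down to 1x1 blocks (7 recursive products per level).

Matrix multiplication for 1445x1445 matrices:

Strassen's algorithm requires power-of-2 dimensions. Pad 1445x1445 to 2048x2048 (next power of 2).

Standard algorithm: 1445^3 = 3017196125 multiplications
Strassen's algorithm: 7^(log2(2048)) = 7^11 = 1977326743 multiplications
Savings: 3017196125 - 1977326743 = 1039869382 multiplications

Standard: 3017196125 multiplications (1445^3). Strassen: 1977326743 multiplications (7^11, after padding to 2048x2048). Strassen reduces 8 recursive multiplications to 7 at each level.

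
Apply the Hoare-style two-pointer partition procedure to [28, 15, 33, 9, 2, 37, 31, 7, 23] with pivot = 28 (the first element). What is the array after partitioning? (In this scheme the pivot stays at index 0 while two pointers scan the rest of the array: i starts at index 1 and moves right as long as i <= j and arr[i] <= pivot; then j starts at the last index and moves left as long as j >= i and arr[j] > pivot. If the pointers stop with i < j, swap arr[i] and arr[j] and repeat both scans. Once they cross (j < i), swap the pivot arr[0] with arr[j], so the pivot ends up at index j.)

Hoare-style two-pointer partition with pivot = 28:

Initial array: [28, 15, 33, 9, 2, 37, 31, 7, 23]

Pointers start at i = 1, j = 8.
i stops at index 2 (arr[2]=33 > 28), j stops at index 8 (arr[8]=23 <= 28): swap arr[2] and arr[8], array becomes [28, 15, 23, 9, 2, 37, 31, 7, 33]
i stops at index 5 (arr[5]=37 > 28), j stops at index 7 (arr[7]=7 <= 28): swap arr[5] and arr[7], array becomes [28, 15, 23, 9, 2, 7, 31, 37, 33]
i ends at 6, j ends at 5: the pointers have crossed (j < i), so scanning stops.

Swap pivot arr[0] with arr[5] to place pivot at position 5: [7, 15, 23, 9, 2, 28, 31, 37, 33]
Pivot position: 5

After partitioning with pivot 28, the array becomes [7, 15, 23, 9, 2, 28, 31, 37, 33]. The pivot is placed at index 5. All elements to the left of the pivot are <= 28, and all elements to the right are > 28.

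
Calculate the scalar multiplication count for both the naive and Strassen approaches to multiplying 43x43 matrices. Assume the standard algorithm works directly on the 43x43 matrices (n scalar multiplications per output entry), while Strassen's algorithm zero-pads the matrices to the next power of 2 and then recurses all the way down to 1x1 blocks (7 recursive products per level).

Matrix multiplication for 43x43 matrices:

Strassen's algorithm requires power-of-2 dimensions. Pad 43x43 to 64x64 (next power of 2).

Standard algorithm: 43^3 = 79507 multiplications
Strassen's algorithm: 7^(log2(64)) = 7^6 = 117649 multiplications
Difference: 79507 - 117649 = -38142 (Strassen uses MORE here due to padding overhead — for small or just-over-power-of-2 n, padding can outweigh the per-level savings)

Standard: 79507 multiplications (43^3). Strassen: 117649 multiplications (7^6, after padding to 64x64). Strassen reduces 8 recursive multiplications to 7 at each level.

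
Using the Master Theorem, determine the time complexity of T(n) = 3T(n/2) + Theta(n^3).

Master Theorem for T(n) = 3T(n/2) + O(n^3):

a = 3, b = 2, c = 3
log_b(a) = log_2(3) = 1.5850

Case 3: c = 3 > log_2(3) = 1.5850
T(n) = O(n^3) = O(n^3)

For T(n) = 3T(n/2) + O(n^3): log_2(3) = 1.5850. This is Case 3 of the Master Theorem (c > log_b(a), work dominated by root), giving O(n^3).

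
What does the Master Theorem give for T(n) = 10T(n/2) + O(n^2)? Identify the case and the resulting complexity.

Master Theorem for T(n) = 10T(n/2) + O(n^2):

a = 10, b = 2, c = 2
log_b(a) = log_2(10) = 3.3219

Case 1: c = 2 < log_2(10) = 3.3219
T(n) = O(n^(log_2 10))

For T(n) = 10T(n/2) + O(n^2): log_2(10) = 3.3219. This is Case 1 of the Master Theorem (c < log_b(a), work dominated by leaves), giving O(n^(log_2 10)).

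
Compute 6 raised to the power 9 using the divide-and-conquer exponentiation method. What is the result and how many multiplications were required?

Computing 6^9 by squaring (build up from 6^1; each line after the first costs one multiplication):

6^1 = 6
6^2 = (6^1)^2 = 6^2 = 36
6^4 = (6^2)^2 = 36^2 = 1296
6^8 = (6^4)^2 = 1296^2 = 1679616
6^9 = 6 * 6^8 = 6 * 1679616 = 10077696

Result: 10077696
Multiplications needed: 4 (4 lines after 6^1)

6^9 = 10077696. Using exponentiation by squaring, this requires 4 multiplications. The key idea: if the exponent is even, square the half-power; if odd, multiply by the base once.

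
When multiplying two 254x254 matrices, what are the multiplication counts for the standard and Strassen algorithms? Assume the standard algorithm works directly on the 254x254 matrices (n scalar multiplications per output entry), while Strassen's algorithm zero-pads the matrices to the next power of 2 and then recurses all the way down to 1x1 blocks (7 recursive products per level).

Matrix multiplication for 254x254 matrices:

Strassen's algorithm requires power-of-2 dimensions. Pad 254x254 to 256x256 (next power of 2).

Standard algorithm: 254^3 = 16387064 multiplications
Strassen's algorithm: 7^(log2(256)) = 7^8 = 5764801 multiplications
Savings: 16387064 - 5764801 = 10622263 multiplications

Standard: 16387064 multiplications (254^3). Strassen: 5764801 multiplications (7^8, after padding to 256x256). Strassen reduces 8 recursive multiplications to 7 at each level.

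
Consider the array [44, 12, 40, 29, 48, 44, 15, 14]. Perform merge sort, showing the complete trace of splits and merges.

Merge sort trace:

Split: [44, 12, 40, 29, 48, 44, 15, 14] -> [44, 12, 40, 29] and [48, 44, 15, 14]
  Split: [44, 12, 40, 29] -> [44, 12] and [40, 29]
    Split: [44, 12] -> [44] and [12]
    Merge: [44] + [12] -> [12, 44]
    Split: [40, 29] -> [40] and [29]
    Merge: [40] + [29] -> [29, 40]
  Merge: [12, 44] + [29, 40] -> [12, 29, 40, 44]
  Split: [48, 44, 15, 14] -> [48, 44] and [15, 14]
    Split: [48, 44] -> [48] and [44]
    Merge: [48] + [44] -> [44, 48]
    Split: [15, 14] -> [15] and [14]
    Merge: [15] + [14] -> [14, 15]
  Merge: [44, 48] + [14, 15] -> [14, 15, 44, 48]
Merge: [12, 29, 40, 44] + [14, 15, 44, 48] -> [12, 14, 15, 29, 40, 44, 44, 48]

Final sorted array: [12, 14, 15, 29, 40, 44, 44, 48]

The merge sort proceeds by recursively splitting the array and merging sorted halves.
After all merges, the sorted array is [12, 14, 15, 29, 40, 44, 44, 48].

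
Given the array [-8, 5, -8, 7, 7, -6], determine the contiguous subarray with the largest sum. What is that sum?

Using Kadane's algorithm on [-8, 5, -8, 7, 7, -6]:

Scanning through the array:
Position 1 (value 5): max_ending_here = 5, max_so_far = 5
Position 2 (value -8): max_ending_here = -3, max_so_far = 5
Position 3 (value 7): max_ending_here = 7, max_so_far = 7
Position 4 (value 7): max_ending_here = 14, max_so_far = 14
Position 5 (value -6): max_ending_here = 8, max_so_far = 14

Maximum subarray: [7, 7]
Maximum sum: 14

The maximum subarray is [7, 7] with sum 14. This subarray runs from index 3 to index 4.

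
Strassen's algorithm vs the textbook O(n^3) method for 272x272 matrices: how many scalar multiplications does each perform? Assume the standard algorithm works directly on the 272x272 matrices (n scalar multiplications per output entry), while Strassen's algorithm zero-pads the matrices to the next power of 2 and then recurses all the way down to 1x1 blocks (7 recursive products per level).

Matrix multiplication for 272x272 matrices:

Strassen's algorithm requires power-of-2 dimensions. Pad 272x272 to 512x512 (next power of 2).

Standard algorithm: 272^3 = 20123648 multiplications
Strassen's algorithm: 7^(log2(512)) = 7^9 = 40353607 multiplications
Difference: 20123648 - 40353607 = -20229959 (Strassen uses MORE here due to padding overhead — for small or just-over-power-of-2 n, padding can outweigh the per-level savings)

Standard: 20123648 multiplications (272^3). Strassen: 40353607 multiplications (7^9, after padding to 512x512). Strassen reduces 8 recursive multiplications to 7 at each level.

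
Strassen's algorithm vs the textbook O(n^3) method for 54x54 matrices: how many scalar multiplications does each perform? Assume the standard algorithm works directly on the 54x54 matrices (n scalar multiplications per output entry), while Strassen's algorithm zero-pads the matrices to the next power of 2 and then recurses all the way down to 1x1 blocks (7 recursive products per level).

Matrix multiplication for 54x54 matrices:

Strassen's algorithm requires power-of-2 dimensions. Pad 54x54 to 64x64 (next power of 2).

Standard algorithm: 54^3 = 157464 multiplications
Strassen's algorithm: 7^(log2(64)) = 7^6 = 117649 multiplications
Savings: 157464 - 117649 = 39815 multiplications

Standard: 157464 multiplications (54^3). Strassen: 117649 multiplications (7^6, after padding to 64x64). Strassen reduces 8 recursive multiplications to 7 at each level.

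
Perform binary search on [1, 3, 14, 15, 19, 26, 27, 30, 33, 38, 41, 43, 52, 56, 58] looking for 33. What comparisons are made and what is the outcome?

Binary search for 33 in [1, 3, 14, 15, 19, 26, 27, 30, 33, 38, 41, 43, 52, 56, 58]:

lo=0, hi=14, mid=7, arr[mid]=30 -> 30 < 33, search right half
lo=8, hi=14, mid=11, arr[mid]=43 -> 43 > 33, search left half
lo=8, hi=10, mid=9, arr[mid]=38 -> 38 > 33, search left half
lo=8, hi=8, mid=8, arr[mid]=33 -> Found target at index 8!

Binary search finds 33 at index 8 after 4 comparisons. The search repeatedly halves the search space by comparing with the middle element.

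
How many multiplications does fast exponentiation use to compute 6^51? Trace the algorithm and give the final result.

Computing 6^51 by squaring (build up from 6^1; each line after the first costs one multiplication):

6^1 = 6
6^2 = (6^1)^2 = 6^2 = 36
6^3 = 6 * 6^2 = 6 * 36 = 216
6^6 = (6^3)^2 = 216^2 = 46656
6^12 = (6^6)^2 = 46656^2 = 2176782336
6^24 = (6^12)^2 = 2176782336^2 = 4738381338321616896
6^25 = 6 * 6^24 = 6 * 4738381338321616896 = 28430288029929701376
6^50 = (6^25)^2 = 28430288029929701376^2 = 808281277464764060643139600456536293376
6^51 = 6 * 6^50 = 6 * 808281277464764060643139600456536293376 = 4849687664788584363858837602739217760256

Result: 4849687664788584363858837602739217760256
Multiplications needed: 8 (8 lines after 6^1)

6^51 = 4849687664788584363858837602739217760256. Using exponentiation by squaring, this requires 8 multiplications. The key idea: if the exponent is even, square the half-power; if odd, multiply by the base once.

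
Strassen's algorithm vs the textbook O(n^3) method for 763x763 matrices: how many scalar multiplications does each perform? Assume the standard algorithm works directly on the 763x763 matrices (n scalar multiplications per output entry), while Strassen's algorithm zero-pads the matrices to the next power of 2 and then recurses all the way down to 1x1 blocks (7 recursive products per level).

Matrix multiplication for 763x763 matrices:

Strassen's algorithm requires power-of-2 dimensions. Pad 763x763 to 1024x1024 (next power of 2).

Standard algorithm: 763^3 = 444194947 multiplications
Strassen's algorithm: 7^(log2(1024)) = 7^10 = 282475249 multiplications
Savings: 444194947 - 282475249 = 161719698 multiplications

Standard: 444194947 multiplications (763^3). Strassen: 282475249 multiplications (7^10, after padding to 1024x1024). Strassen reduces 8 recursive multiplications to 7 at each level.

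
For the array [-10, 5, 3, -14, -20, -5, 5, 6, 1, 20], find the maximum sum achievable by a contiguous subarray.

Using Kadane's algorithm on [-10, 5, 3, -14, -20, -5, 5, 6, 1, 20]:

Scanning through the array:
Position 1 (value 5): max_ending_here = 5, max_so_far = 5
Position 2 (value 3): max_ending_here = 8, max_so_far = 8
Position 3 (value -14): max_ending_here = -6, max_so_far = 8
Position 4 (value -20): max_ending_here = -20, max_so_far = 8
Position 5 (value -5): max_ending_here = -5, max_so_far = 8
Position 6 (value 5): max_ending_here = 5, max_so_far = 8
Position 7 (value 6): max_ending_here = 11, max_so_far = 11
Position 8 (value 1): max_ending_here = 12, max_so_far = 12
Position 9 (value 20): max_ending_here = 32, max_so_far = 32

Maximum subarray: [5, 6, 1, 20]
Maximum sum: 32

The maximum subarray is [5, 6, 1, 20] with sum 32. This subarray runs from index 6 to index 9.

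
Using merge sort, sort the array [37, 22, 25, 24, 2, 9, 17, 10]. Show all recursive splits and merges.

Merge sort trace:

Split: [37, 22, 25, 24, 2, 9, 17, 10] -> [37, 22, 25, 24] and [2, 9, 17, 10]
  Split: [37, 22, 25, 24] -> [37, 22] and [25, 24]
    Split: [37, 22] -> [37] and [22]
    Merge: [37] + [22] -> [22, 37]
    Split: [25, 24] -> [25] and [24]
    Merge: [25] + [24] -> [24, 25]
  Merge: [22, 37] + [24, 25] -> [22, 24, 25, 37]
  Split: [2, 9, 17, 10] -> [2, 9] and [17, 10]
    Split: [2, 9] -> [2] and [9]
    Merge: [2] + [9] -> [2, 9]
    Split: [17, 10] -> [17] and [10]
    Merge: [17] + [10] -> [10, 17]
  Merge: [2, 9] + [10, 17] -> [2, 9, 10, 17]
Merge: [22, 24, 25, 37] + [2, 9, 10, 17] -> [2, 9, 10, 17, 22, 24, 25, 37]

Final sorted array: [2, 9, 10, 17, 22, 24, 25, 37]

The merge sort proceeds by recursively splitting the array and merging sorted halves.
After all merges, the sorted array is [2, 9, 10, 17, 22, 24, 25, 37].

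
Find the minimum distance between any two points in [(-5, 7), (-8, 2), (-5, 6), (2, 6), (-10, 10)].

Computing all pairwise distances among 5 points:

d((-5, 7), (-8, 2)) = 5.831
d((-5, 7), (-5, 6)) = 1.0 <-- minimum
d((-5, 7), (2, 6)) = 7.0711
d((-5, 7), (-10, 10)) = 5.831
d((-8, 2), (-5, 6)) = 5.0
d((-8, 2), (2, 6)) = 10.7703
d((-8, 2), (-10, 10)) = 8.2462
d((-5, 6), (2, 6)) = 7.0
d((-5, 6), (-10, 10)) = 6.4031
d((2, 6), (-10, 10)) = 12.6491

Closest pair: (-5, 7) and (-5, 6) with distance 1.0

The closest pair is (-5, 7) and (-5, 6) with Euclidean distance 1.0. For 5 points, brute-force pairwise comparison is shown above. For large n, the divide-and-conquer algorithm (sort by x, recurse on halves, check the dividing strip) achieves O(n log n).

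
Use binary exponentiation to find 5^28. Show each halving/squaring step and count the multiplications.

Computing 5^28 by squaring (build up from 5^1; each line after the first costs one multiplication):

5^1 = 5
5^2 = (5^1)^2 = 5^2 = 25
5^3 = 5 * 5^2 = 5 * 25 = 125
5^6 = (5^3)^2 = 125^2 = 15625
5^7 = 5 * 5^6 = 5 * 15625 = 78125
5^14 = (5^7)^2 = 78125^2 = 6103515625
5^28 = (5^14)^2 = 6103515625^2 = 37252902984619140625

Result: 37252902984619140625
Multiplications needed: 6 (6 lines after 5^1)

5^28 = 37252902984619140625. Using exponentiation by squaring, this requires 6 multiplications. The key idea: if the exponent is even, square the half-power; if odd, multiply by the base once.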